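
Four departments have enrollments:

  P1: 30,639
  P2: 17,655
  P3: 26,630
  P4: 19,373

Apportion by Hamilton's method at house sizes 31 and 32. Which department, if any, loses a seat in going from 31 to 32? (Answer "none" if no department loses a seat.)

At 31 seats: P1 10, P2 6, P3 9, P4 6.
At 32 seats: P1 10, P2 6, P3 9, P4 7.
No department's allocation decreased.

none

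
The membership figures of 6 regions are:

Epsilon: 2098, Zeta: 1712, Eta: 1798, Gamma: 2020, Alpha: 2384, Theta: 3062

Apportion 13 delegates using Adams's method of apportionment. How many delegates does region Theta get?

Standard divisor 13074/13 ≈ 1005.692; standard quotas: Epsilon 2.086, Zeta 1.702, Eta 1.788, Gamma 2.009, Alpha 2.371, Theta 3.045.
Rounding up gives 3, 2, 2, 3, 3, 4 = 17 seats, so the divisor must be adjusted.
With modified divisor 1400: modified quotas Epsilon 1.499, Zeta 1.223, Eta 1.284, Gamma 1.443, Alpha 1.703, Theta 2.187.
Rounding up: Epsilon 2, Zeta 2, Eta 2, Gamma 2, Alpha 2, Theta 3 (total 13).
Theta receives 3.

3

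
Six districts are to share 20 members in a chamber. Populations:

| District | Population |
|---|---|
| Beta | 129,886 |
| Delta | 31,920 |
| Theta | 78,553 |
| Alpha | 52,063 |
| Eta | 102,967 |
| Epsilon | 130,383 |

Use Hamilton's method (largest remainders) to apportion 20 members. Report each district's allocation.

Beta 5, Delta 1, Theta 3, Alpha 2, Eta 4, Epsilon 5

The standard divisor is 525772/20 ≈ 26288.6.
Standard quotas: Beta 4.9408, Delta 1.2142, Theta 2.9881, Alpha 1.9804, Eta 3.9168, Epsilon 4.9597.
Lower quotas: Beta 4, Delta 1, Theta 2, Alpha 1, Eta 3, Epsilon 4 (sum 15, leaving 5 seats).
Remainders in descending order: Theta 0.9881, Alpha 0.9804, Epsilon 0.9597, Beta 0.9408, Eta 0.9168, Delta 0.2142.
Largest remainders: Theta, Alpha, Epsilon, Beta, Eta receive the extra seats.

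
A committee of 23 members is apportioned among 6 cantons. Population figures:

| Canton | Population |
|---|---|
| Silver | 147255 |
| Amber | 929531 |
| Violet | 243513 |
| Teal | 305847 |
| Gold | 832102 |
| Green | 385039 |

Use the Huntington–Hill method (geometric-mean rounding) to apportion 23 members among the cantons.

With divisor 124538: modified quotas Silver 1.182, Amber 7.464, Violet 1.955, Teal 2.456, Gold 6.682, Green 3.092.
Geometric-mean thresholds: Silver √(1·2)=1.414, Amber √(7·8)=7.483, Violet √(1·2)=1.414, Teal √(2·3)=2.449, Gold √(6·7)=6.481, Green √(3·4)=3.464.
Each quota rounded against its threshold gives Silver 1, Amber 7, Violet 2, Teal 3, Gold 7, Green 3 (total 23).

Silver=1, Amber=7, Violet=2, Teal=3, Gold=7, Green=3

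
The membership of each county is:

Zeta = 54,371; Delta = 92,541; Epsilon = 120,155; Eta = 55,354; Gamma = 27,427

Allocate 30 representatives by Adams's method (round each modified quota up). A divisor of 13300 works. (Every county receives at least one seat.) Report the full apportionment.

Zeta 5; Delta 7; Epsilon 10; Eta 5; Gamma 3

With modified divisor 13300: modified quotas Zeta 4.088, Delta 6.958, Epsilon 9.034, Eta 4.162, Gamma 2.062.
Rounding up: Zeta 5, Delta 7, Epsilon 10, Eta 5, Gamma 3 (total 30).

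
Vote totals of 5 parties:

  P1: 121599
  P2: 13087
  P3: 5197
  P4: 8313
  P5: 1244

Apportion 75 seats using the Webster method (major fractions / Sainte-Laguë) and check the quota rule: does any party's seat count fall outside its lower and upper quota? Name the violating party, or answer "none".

P1

Standard quotas: P1 61.027, P2 6.568, P3 2.608, P4 4.172, P5 0.624.
Webster allocation: P1 60, P2 7, P3 3, P4 4, P5 1.
P1 has quota 61.027 (lower 61, upper 62) but receives 60 — outside the quota interval.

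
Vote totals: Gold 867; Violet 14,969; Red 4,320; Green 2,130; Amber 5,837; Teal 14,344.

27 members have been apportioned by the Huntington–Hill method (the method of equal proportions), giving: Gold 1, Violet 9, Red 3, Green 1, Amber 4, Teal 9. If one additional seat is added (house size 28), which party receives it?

Violet

Priority for the next seat is population ÷ (√(s·(s+1))).
Priorities: Gold 613.062, Violet 1577.871, Red 1247.077, Green 1506.137, Amber 1305.193, Teal 1511.990.
Highest priority: Violet.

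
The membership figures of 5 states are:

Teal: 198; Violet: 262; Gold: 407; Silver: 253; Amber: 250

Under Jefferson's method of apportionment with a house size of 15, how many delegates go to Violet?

3

Standard divisor 1370/15 ≈ 91.333; standard quotas: Teal 2.168, Violet 2.869, Gold 4.456, Silver 2.770, Amber 2.737.
Rounding down gives 2, 2, 4, 2, 2 = 12 seats, so the divisor must be adjusted.
With modified divisor 82: modified quotas Teal 2.415, Violet 3.195, Gold 4.963, Silver 3.085, Amber 3.049.
Rounding down: Teal 2, Violet 3, Gold 4, Silver 3, Amber 3 (total 15).
Violet receives 3.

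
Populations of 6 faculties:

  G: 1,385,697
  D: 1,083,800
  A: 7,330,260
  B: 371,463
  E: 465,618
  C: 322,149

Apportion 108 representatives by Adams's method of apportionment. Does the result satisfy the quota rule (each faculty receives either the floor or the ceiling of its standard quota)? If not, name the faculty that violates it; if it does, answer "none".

A

Standard quotas: G 13.656, D 10.681, A 72.239, B 3.661, E 4.589, C 3.175.
Adams allocation: G 14, D 11, A 70, B 4, E 5, C 4.
A has quota 72.239 (lower 72, upper 73) but receives 70 — outside the quota interval.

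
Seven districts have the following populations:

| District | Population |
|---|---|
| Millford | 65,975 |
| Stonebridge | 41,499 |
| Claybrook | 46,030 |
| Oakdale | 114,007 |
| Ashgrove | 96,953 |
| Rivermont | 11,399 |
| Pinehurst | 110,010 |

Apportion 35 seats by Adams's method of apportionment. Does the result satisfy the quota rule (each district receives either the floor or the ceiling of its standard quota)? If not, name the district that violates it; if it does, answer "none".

none

Standard quotas: Millford 4.753, Stonebridge 2.989, Claybrook 3.316, Oakdale 8.213, Ashgrove 6.984, Rivermont 0.821, Pinehurst 7.925.
Adams allocation: Millford 5, Stonebridge 3, Claybrook 3, Oakdale 8, Ashgrove 7, Rivermont 1, Pinehurst 8.
Every allocation lies between the lower and upper quota.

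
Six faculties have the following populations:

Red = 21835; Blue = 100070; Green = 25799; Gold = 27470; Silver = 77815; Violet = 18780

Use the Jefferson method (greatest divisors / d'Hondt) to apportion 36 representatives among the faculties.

Standard divisor 271769/36 ≈ 7549.139; standard quotas: Red 2.892, Blue 13.256, Green 3.417, Gold 3.639, Silver 10.308, Violet 2.488.
Rounding down gives 2, 13, 3, 3, 10, 2 = 33 seats, so the divisor must be adjusted.
With modified divisor 7000: modified quotas Red 3.119, Blue 14.296, Green 3.686, Gold 3.924, Silver 11.116, Violet 2.683.
Rounding down: Red 3, Blue 14, Green 3, Gold 3, Silver 11, Violet 2 (total 36).

Red=3; Blue=14; Green=3; Gold=3; Silver=11; Violet=2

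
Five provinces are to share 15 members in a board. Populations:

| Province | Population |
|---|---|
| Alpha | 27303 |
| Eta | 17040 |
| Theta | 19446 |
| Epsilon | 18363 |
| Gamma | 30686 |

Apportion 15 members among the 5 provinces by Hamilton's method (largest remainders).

Alpha 4, Eta 2, Theta 3, Epsilon 2, Gamma 4

Standard divisor: 112838 ÷ 15 ≈ 7522.533.
Standard quotas: Alpha 3.6295, Eta 2.2652, Theta 2.5850, Epsilon 2.4411, Gamma 4.0792.
Lower quotas: Alpha 3, Eta 2, Theta 2, Epsilon 2, Gamma 4 (sum 13, leaving 2 seats).
Remainders in descending order: Alpha 0.6295, Theta 0.5850, Epsilon 0.4411, Eta 0.2652, Gamma 0.0792.
Largest remainders: Alpha, Theta receive the extra seats.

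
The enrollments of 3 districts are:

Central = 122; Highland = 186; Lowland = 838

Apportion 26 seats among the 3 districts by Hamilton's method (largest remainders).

Standard divisor: 1146 ÷ 26 ≈ 44.077.
Standard quotas: Central 2.768, Highland 4.220, Lowland 19.012.
Lower quotas: Central 2, Highland 4, Lowland 19 (sum 25, leaving 1 seat).
Remainders in descending order: Central 0.768, Highland 0.220, Lowland 0.012.
Largest remainder: Central receives the extra seat.

Central 3, Highland 4, Lowland 19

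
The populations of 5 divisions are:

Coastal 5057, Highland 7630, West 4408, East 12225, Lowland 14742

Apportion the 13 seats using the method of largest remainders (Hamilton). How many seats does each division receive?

Standard divisor: 44062 ÷ 13 ≈ 3389.385.
Standard quotas: Coastal 1.4920, Highland 2.2511, West 1.3005, East 3.6068, Lowland 4.3495.
Lower quotas: Coastal 1, Highland 2, West 1, East 3, Lowland 4 (sum 11, leaving 2 seats).
Remainders in descending order: East 0.6068, Coastal 0.4920, Lowland 0.3495, West 0.3005, Highland 0.2511.
Largest remainders: East, Coastal receive the extra seats.

Coastal: 2, Highland: 2, West: 1, East: 4, Lowland: 4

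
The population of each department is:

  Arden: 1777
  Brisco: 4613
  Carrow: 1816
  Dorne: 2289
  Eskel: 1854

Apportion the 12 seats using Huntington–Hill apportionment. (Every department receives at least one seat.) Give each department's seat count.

Arden 2, Brisco 4, Carrow 2, Dorne 2, Eskel 2

With divisor 1144: modified quotas Arden 1.553, Brisco 4.032, Carrow 1.587, Dorne 2.001, Eskel 1.621.
Geometric-mean thresholds: Arden √(1·2)=1.414, Brisco √(4·5)=4.472, Carrow √(1·2)=1.414, Dorne √(2·3)=2.449, Eskel √(1·2)=1.414.
Each quota rounded against its threshold gives Arden 2, Brisco 4, Carrow 2, Dorne 2, Eskel 2 (total 12).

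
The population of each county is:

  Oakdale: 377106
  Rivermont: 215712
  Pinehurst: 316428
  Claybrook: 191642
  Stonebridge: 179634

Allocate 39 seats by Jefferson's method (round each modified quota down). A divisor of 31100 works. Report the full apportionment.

With modified divisor 31100: modified quotas Oakdale 12.126, Rivermont 6.936, Pinehurst 10.175, Claybrook 6.162, Stonebridge 5.776.
Rounding down: Oakdale 12, Rivermont 6, Pinehurst 10, Claybrook 6, Stonebridge 5 (total 39).

Oakdale=12; Rivermont=6; Pinehurst=10; Claybrook=6; Stonebridge=5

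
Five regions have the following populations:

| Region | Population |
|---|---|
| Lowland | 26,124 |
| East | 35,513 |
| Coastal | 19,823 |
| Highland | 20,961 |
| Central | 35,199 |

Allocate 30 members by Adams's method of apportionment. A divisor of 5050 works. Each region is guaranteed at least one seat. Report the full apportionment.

With modified divisor 5050: modified quotas Lowland 5.173, East 7.032, Coastal 3.925, Highland 4.151, Central 6.970.
Rounding up: Lowland 6, East 8, Coastal 4, Highland 5, Central 7 (total 30).

Lowland=6; East=8; Coastal=4; Highland=5; Central=7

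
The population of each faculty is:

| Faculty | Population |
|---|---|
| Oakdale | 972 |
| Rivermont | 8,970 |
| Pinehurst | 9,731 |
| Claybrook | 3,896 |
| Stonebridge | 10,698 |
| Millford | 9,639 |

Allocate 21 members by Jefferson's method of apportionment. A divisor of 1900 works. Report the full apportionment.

With modified divisor 1900: modified quotas Oakdale 0.512, Rivermont 4.721, Pinehurst 5.122, Claybrook 2.051, Stonebridge 5.631, Millford 5.073.
Rounding down: Oakdale 0, Rivermont 4, Pinehurst 5, Claybrook 2, Stonebridge 5, Millford 5 (total 21).

Oakdale=0, Rivermont=4, Pinehurst=5, Claybrook=2, Stonebridge=5, Millford=5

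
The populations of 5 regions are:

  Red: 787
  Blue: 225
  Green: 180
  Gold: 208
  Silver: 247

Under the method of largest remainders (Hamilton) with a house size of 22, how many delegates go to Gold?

3

The standard divisor is 1647/22 ≈ 74.864.
Standard quotas: Red 10.512, Blue 3.005, Green 2.404, Gold 2.778, Silver 3.299.
Lower quotas: Red 10, Blue 3, Green 2, Gold 2, Silver 3 (sum 20, leaving 2 seats).
Remainders in descending order: Gold 0.778, Red 0.512, Green 0.404, Silver 0.299, Blue 0.005.
The surplus seats go to Gold, Red.
Gold receives 3.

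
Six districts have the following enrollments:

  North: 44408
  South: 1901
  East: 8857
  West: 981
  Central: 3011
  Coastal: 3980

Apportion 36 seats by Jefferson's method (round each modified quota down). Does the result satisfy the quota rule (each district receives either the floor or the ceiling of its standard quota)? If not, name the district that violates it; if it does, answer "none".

North

Standard quotas: North 25.321, South 1.084, East 5.050, West 0.559, Central 1.717, Coastal 2.269.
Jefferson allocation: North 27, South 1, East 5, West 0, Central 1, Coastal 2.
North has quota 25.321 (lower 25, upper 26) but receives 27 — outside the quota interval.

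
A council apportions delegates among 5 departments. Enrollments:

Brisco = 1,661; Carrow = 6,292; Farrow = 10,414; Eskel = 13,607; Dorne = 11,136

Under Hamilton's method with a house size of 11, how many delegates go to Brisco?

Standard divisor: 43110 ÷ 11 ≈ 3919.091.
Standard quotas: Brisco 0.4238, Carrow 1.6055, Farrow 2.6572, Eskel 3.4720, Dorne 2.8415.
Lower quotas: Brisco 0, Carrow 1, Farrow 2, Eskel 3, Dorne 2 (sum 8, leaving 3 seats).
Remainders in descending order: Dorne 0.8415, Farrow 0.6572, Carrow 0.6055, Eskel 0.4720, Brisco 0.4238.
Largest remainders: Dorne, Farrow, Carrow receive the extra seats.
Brisco receives 0.

0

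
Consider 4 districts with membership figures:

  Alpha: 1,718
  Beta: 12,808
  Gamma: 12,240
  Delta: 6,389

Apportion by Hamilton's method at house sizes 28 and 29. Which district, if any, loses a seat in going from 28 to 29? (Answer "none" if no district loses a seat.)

At 28 seats: Alpha 2, Beta 11, Gamma 10, Delta 5.
At 29 seats: Alpha 1, Beta 11, Gamma 11, Delta 6.
Alpha drops from 2 to 1.

Alpha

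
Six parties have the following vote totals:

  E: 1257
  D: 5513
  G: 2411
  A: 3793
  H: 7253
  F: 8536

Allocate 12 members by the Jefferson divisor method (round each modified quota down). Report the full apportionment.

E 0, D 2, G 1, A 2, H 3, F 4

Standard divisor 28763/12 ≈ 2396.917; standard quotas: E 0.524, D 2.300, G 1.006, A 1.582, H 3.026, F 3.561.
Rounding down gives 0, 2, 1, 1, 3, 3 = 10 seats, so the divisor must be adjusted.
With modified divisor 1870: modified quotas E 0.672, D 2.948, G 1.289, A 2.028, H 3.879, F 4.565.
Rounding down: E 0, D 2, G 1, A 2, H 3, F 4 (total 12).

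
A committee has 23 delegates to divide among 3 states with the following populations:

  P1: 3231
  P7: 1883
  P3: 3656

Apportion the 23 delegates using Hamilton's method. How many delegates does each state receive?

The standard divisor is 8770/23 ≈ 381.304.
Standard quotas: P1 8.474, P7 4.938, P3 9.588.
Lower quotas: P1 8, P7 4, P3 9 (sum 21, leaving 2 seats).
Remainders in descending order: P7 0.938, P3 0.588, P1 0.474.
The surplus seats go to P7, P3.

P1=8; P7=5; P3=10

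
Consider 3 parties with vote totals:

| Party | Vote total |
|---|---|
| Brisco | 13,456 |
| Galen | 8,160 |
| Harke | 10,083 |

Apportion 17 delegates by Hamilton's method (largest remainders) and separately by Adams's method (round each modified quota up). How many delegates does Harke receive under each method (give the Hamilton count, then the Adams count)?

Hamilton: Brisco 7, Galen 4, Harke 6.
Adams: Brisco 7, Galen 5, Harke 5.
Harke gets 6 under Hamilton and 5 under Adams.

6 and 5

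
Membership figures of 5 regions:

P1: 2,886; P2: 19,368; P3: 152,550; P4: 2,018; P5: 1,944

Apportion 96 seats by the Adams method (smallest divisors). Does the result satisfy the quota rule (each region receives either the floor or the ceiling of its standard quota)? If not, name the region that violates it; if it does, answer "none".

Standard quotas: P1 1.550, P2 10.401, P3 81.922, P4 1.084, P5 1.044.
Adams allocation: P1 2, P2 11, P3 79, P4 2, P5 2.
P3 has quota 81.922 (lower 81, upper 82) but receives 79 — outside the quota interval.

P3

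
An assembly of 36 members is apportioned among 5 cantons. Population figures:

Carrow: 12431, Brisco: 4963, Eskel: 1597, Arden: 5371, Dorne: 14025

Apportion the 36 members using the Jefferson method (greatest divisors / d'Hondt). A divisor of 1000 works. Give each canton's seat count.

With modified divisor 1000: modified quotas Carrow 12.431, Brisco 4.963, Eskel 1.597, Arden 5.371, Dorne 14.025.
Rounding down: Carrow 12, Brisco 4, Eskel 1, Arden 5, Dorne 14 (total 36).

Carrow: 12, Brisco: 4, Eskel: 1, Arden: 5, Dorne: 14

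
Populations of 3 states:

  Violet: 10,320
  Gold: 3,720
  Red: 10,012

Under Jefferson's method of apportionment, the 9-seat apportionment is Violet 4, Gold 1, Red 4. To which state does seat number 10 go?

Priority for the next seat is population ÷ (current seats + 1).
Priorities: Violet 2064.000, Gold 1860.000, Red 2002.400.
Highest priority: Violet.

Violet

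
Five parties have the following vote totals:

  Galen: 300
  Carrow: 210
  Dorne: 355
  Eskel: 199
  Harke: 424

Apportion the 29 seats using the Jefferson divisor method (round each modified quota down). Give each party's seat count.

Galen 6, Carrow 4, Dorne 7, Eskel 4, Harke 8

Standard divisor 1488/29 ≈ 51.31; standard quotas: Galen 5.847, Carrow 4.093, Dorne 6.919, Eskel 3.878, Harke 8.263.
Rounding down gives 5, 4, 6, 3, 8 = 26 seats, so the divisor must be adjusted.
With modified divisor 48: modified quotas Galen 6.250, Carrow 4.375, Dorne 7.396, Eskel 4.146, Harke 8.833.
Rounding down: Galen 6, Carrow 4, Dorne 7, Eskel 4, Harke 8 (total 29).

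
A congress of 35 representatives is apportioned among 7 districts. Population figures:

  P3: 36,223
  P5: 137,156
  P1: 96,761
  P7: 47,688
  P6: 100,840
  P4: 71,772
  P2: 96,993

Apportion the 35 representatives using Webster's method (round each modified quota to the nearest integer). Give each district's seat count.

P3 2, P5 8, P1 6, P7 3, P6 6, P4 4, P2 6

Standard divisor 587433/35 ≈ 16783.8; standard quotas: P3 2.158, P5 8.172, P1 5.765, P7 2.841, P6 6.008, P4 4.276, P2 5.779.
Rounding to the nearest integer gives P3 2, P5 8, P1 6, P7 3, P6 6, P4 4, P2 6 — total 35, matching the house size, so no adjustment is needed.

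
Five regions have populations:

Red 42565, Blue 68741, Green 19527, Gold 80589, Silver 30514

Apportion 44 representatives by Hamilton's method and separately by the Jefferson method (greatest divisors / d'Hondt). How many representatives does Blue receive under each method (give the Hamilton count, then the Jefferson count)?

12 and 13

Hamilton: Red 8, Blue 12, Green 4, Gold 15, Silver 5.
Jefferson: Red 8, Blue 13, Green 3, Gold 15, Silver 5.
Blue gets 12 under Hamilton and 13 under Jefferson.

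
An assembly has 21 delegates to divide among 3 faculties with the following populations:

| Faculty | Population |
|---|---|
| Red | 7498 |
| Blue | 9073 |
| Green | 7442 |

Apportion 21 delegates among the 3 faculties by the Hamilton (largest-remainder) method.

The standard divisor is 24013/21 ≈ 1143.476.
Standard quotas: Red 6.5572, Blue 7.9346, Green 6.5082.
Lower quotas: Red 6, Blue 7, Green 6 (sum 19, leaving 2 seats).
Remainders in descending order: Blue 0.9346, Red 0.5572, Green 0.5082.
The surplus seats go to Blue, Red.

Red 7, Blue 8, Green 6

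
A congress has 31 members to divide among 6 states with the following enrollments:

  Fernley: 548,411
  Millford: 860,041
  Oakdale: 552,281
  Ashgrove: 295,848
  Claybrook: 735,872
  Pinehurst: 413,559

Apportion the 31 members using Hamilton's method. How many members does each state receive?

Fernley: 5, Millford: 8, Oakdale: 5, Ashgrove: 2, Claybrook: 7, Pinehurst: 4

Total 3406012; standard divisor 3406012/31 ≈ 109871.355.
Standard quotas: Fernley 4.9914, Millford 7.8277, Oakdale 5.0266, Ashgrove 2.6927, Claybrook 6.6976, Pinehurst 3.7640.
Lower quotas: Fernley 4, Millford 7, Oakdale 5, Ashgrove 2, Claybrook 6, Pinehurst 3 (sum 27, leaving 4 seats).
Remainders in descending order: Fernley 0.9914, Millford 0.8277, Pinehurst 0.7640, Claybrook 0.6976, Ashgrove 0.6927, Oakdale 0.0266.
Largest remainders: Fernley, Millford, Pinehurst, Claybrook receive the extra seats.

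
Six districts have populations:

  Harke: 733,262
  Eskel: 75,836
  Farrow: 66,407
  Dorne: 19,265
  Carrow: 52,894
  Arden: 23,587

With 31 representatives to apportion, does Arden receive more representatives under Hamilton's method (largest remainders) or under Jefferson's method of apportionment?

Hamilton

Hamilton: Harke 23, Eskel 2, Farrow 2, Dorne 1, Carrow 2, Arden 1.
Jefferson: Harke 26, Eskel 2, Farrow 2, Dorne 0, Carrow 1, Arden 0.
Arden gets 1 under Hamilton and 0 under Jefferson.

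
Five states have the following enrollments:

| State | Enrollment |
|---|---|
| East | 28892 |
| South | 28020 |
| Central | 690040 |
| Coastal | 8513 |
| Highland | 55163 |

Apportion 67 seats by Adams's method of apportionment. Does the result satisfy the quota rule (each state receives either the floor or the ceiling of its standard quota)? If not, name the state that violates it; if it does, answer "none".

Standard quotas: East 2.388, South 2.316, Central 57.033, Coastal 0.704, Highland 4.559.
Adams allocation: East 3, South 3, Central 55, Coastal 1, Highland 5.
Central has quota 57.033 (lower 57, upper 58) but receives 55 — outside the quota interval.

Central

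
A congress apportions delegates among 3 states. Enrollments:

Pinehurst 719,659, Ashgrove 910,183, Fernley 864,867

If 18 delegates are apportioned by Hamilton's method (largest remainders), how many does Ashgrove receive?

7

Total 2494709; standard divisor 2494709/18 ≈ 138594.944.
Standard quotas: Pinehurst 5.1925, Ashgrove 6.5672, Fernley 6.2402.
Lower quotas: Pinehurst 5, Ashgrove 6, Fernley 6 (sum 17, leaving 1 seat).
Remainders in descending order: Ashgrove 0.5672, Fernley 0.2402, Pinehurst 0.1925.
Largest remainder: Ashgrove receives the extra seat.
Ashgrove receives 7.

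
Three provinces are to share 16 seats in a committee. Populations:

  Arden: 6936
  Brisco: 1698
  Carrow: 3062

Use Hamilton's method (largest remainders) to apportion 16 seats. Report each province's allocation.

Total 11696; standard divisor 11696/16 = 731.
Standard quotas: Arden 9.4884, Brisco 2.3228, Carrow 4.1888.
Lower quotas: Arden 9, Brisco 2, Carrow 4 (sum 15, leaving 1 seat).
Remainders in descending order: Arden 0.4884, Brisco 0.3228, Carrow 0.1888.
The surplus seat goes to Arden.

Arden=10, Brisco=2, Carrow=4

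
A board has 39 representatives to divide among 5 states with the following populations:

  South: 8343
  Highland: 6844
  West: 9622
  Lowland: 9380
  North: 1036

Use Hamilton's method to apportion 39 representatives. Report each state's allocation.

The standard divisor is 35225/39 ≈ 903.205.
Standard quotas: South 9.2371, Highland 7.5775, West 10.6532, Lowland 10.3852, North 1.1470.
Lower quotas: South 9, Highland 7, West 10, Lowland 10, North 1 (sum 37, leaving 2 seats).
Remainders in descending order: West 0.6532, Highland 0.5775, Lowland 0.3852, South 0.2371, North 0.1470.
The surplus seats go to West, Highland.

South=9, Highland=8, West=11, Lowland=10, North=1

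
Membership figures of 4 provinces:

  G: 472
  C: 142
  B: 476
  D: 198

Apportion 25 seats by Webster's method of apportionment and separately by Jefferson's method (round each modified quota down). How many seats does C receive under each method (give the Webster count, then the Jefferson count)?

Webster: G 9, C 3, B 9, D 4.
Jefferson: G 9, C 2, B 10, D 4.
C gets 3 under Webster and 2 under Jefferson.

3 and 2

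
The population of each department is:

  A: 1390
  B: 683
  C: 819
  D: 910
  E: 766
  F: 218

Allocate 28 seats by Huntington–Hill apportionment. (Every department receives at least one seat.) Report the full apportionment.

A 8, B 4, C 5, D 5, E 5, F 1

With divisor 169: modified quotas A 8.225, B 4.041, C 4.846, D 5.385, E 4.533, F 1.290.
Geometric-mean thresholds: A √(8·9)=8.485, B √(4·5)=4.472, C √(4·5)=4.472, D √(5·6)=5.477, E √(4·5)=4.472, F √(1·2)=1.414.
Each quota rounded against its threshold gives A 8, B 4, C 5, D 5, E 5, F 1 (total 28).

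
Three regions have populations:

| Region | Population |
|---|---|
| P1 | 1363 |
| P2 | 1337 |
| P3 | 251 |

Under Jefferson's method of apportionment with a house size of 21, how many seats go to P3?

1

Standard divisor 2951/21 ≈ 140.524; standard quotas: P1 9.699, P2 9.514, P3 1.786.
Rounding down gives 9, 9, 1 = 19 seats, so the divisor must be adjusted.
With modified divisor 130: modified quotas P1 10.485, P2 10.285, P3 1.931.
Rounding down: P1 10, P2 10, P3 1 (total 21).
P3 receives 1.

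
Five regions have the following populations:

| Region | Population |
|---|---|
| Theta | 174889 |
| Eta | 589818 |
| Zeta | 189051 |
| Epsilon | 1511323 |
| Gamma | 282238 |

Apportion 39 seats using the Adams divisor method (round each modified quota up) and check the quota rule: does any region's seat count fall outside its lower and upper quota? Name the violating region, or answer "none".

Standard quotas: Theta 2.483, Eta 8.373, Zeta 2.684, Epsilon 21.454, Gamma 4.007.
Adams allocation: Theta 3, Eta 8, Zeta 3, Epsilon 21, Gamma 4.
Every allocation lies between the lower and upper quota.

none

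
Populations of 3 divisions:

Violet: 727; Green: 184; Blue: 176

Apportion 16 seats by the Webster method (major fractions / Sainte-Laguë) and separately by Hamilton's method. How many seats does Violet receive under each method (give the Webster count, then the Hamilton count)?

10 and 11

Webster: Violet 10, Green 3, Blue 3.
Hamilton: Violet 11, Green 3, Blue 2.
Violet gets 10 under Webster and 11 under Hamilton.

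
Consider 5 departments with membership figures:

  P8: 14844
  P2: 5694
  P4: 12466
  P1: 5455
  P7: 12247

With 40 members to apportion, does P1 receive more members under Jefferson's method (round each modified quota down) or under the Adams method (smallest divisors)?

Adams

Jefferson: P8 12, P2 4, P4 10, P1 4, P7 10.
Adams: P8 11, P2 5, P4 10, P1 5, P7 9.
P1 gets 4 under Jefferson and 5 under Adams.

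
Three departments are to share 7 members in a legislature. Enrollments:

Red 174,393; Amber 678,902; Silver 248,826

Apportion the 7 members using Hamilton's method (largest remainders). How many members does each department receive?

Standard divisor: 1102121 ÷ 7 ≈ 157445.857.
Standard quotas: Red 1.1076, Amber 4.3120, Silver 1.5804.
Lower quotas: Red 1, Amber 4, Silver 1 (sum 6, leaving 1 seat).
Remainders in descending order: Silver 0.5804, Amber 0.3120, Red 0.1076.
The surplus seat goes to Silver.

Red 1, Amber 4, Silver 2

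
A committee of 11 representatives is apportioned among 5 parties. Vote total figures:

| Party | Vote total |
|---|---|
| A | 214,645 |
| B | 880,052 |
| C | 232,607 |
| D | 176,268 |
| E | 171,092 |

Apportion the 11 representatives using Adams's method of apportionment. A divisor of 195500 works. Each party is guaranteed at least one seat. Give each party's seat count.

A: 2, B: 5, C: 2, D: 1, E: 1

With modified divisor 195500: modified quotas A 1.098, B 4.502, C 1.190, D 0.902, E 0.875.
Rounding up: A 2, B 5, C 2, D 1, E 1 (total 11).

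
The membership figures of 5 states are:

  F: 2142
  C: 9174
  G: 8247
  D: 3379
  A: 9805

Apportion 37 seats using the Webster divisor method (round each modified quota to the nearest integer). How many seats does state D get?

Standard divisor 32747/37 ≈ 885.054; standard quotas: F 2.420, C 10.365, G 9.318, D 3.818, A 11.078.
Rounding to the nearest integer gives 2, 10, 9, 4, 11 = 36 seats, so the divisor must be adjusted.
With modified divisor 870: modified quotas F 2.462, C 10.545, G 9.479, D 3.884, A 11.270.
Rounding to the nearest integer: F 2, C 11, G 9, D 4, A 11 (total 37).
D receives 4.

4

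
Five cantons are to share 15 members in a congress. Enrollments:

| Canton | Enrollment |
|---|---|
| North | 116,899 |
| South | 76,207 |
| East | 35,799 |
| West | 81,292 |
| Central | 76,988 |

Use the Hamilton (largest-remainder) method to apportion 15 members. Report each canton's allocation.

North=5, South=3, East=1, West=3, Central=3

Total 387185; standard divisor 387185/15 ≈ 25812.333.
Standard quotas: North 4.5288, South 2.9523, East 1.3869, West 3.1493, Central 2.9826.
Lower quotas: North 4, South 2, East 1, West 3, Central 2 (sum 12, leaving 3 seats).
Remainders in descending order: Central 0.9826, South 0.9523, North 0.5288, East 0.3869, West 0.1493.
The surplus seats go to Central, South, North.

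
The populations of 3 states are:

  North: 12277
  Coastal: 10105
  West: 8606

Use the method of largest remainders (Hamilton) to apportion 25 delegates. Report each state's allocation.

Total 30988; standard divisor 30988/25 ≈ 1239.52.
Standard quotas: North 9.9046, Coastal 8.1523, West 6.9430.
Lower quotas: North 9, Coastal 8, West 6 (sum 23, leaving 2 seats).
Remainders in descending order: West 0.9430, North 0.9046, Coastal 0.1523.
Largest remainders: West, North receive the extra seats.

North 10, Coastal 8, West 7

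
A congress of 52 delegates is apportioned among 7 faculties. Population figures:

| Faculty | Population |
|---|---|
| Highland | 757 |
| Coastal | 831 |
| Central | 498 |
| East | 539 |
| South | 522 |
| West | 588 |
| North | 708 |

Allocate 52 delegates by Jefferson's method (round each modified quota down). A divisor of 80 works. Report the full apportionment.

Highland=9, Coastal=10, Central=6, East=6, South=6, West=7, North=8

With modified divisor 80: modified quotas Highland 9.463, Coastal 10.387, Central 6.225, East 6.737, South 6.525, West 7.350, North 8.850.
Rounding down: Highland 9, Coastal 10, Central 6, East 6, South 6, West 7, North 8 (total 52).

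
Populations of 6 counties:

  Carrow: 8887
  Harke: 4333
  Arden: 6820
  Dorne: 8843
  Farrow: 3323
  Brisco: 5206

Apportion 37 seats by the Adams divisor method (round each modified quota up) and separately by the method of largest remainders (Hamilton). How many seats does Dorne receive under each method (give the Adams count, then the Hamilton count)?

8 and 9

Adams: Carrow 9, Harke 4, Arden 7, Dorne 8, Farrow 4, Brisco 5.
Hamilton: Carrow 9, Harke 4, Arden 7, Dorne 9, Farrow 3, Brisco 5.
Dorne gets 8 under Adams and 9 under Hamilton.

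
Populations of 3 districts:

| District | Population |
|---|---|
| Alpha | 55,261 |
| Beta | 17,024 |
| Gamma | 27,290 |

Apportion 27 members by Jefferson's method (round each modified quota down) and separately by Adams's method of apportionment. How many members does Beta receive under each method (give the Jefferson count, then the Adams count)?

Jefferson: Alpha 16, Beta 4, Gamma 7.
Adams: Alpha 15, Beta 5, Gamma 7.
Beta gets 4 under Jefferson and 5 under Adams.

4 and 5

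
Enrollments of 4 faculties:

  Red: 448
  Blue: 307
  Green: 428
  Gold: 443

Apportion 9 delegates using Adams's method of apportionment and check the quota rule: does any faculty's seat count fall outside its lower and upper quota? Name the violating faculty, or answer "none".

none

Standard quotas: Red 2.480, Blue 1.699, Green 2.369, Gold 2.452.
Adams allocation: Red 3, Blue 2, Green 2, Gold 2.
Every allocation lies between the lower and upper quota.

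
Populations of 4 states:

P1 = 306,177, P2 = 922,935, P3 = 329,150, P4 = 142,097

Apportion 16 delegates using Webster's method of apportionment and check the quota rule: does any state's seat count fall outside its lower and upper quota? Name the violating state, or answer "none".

none

Standard quotas: P1 2.881, P2 8.685, P3 3.097, P4 1.337.
Webster allocation: P1 3, P2 9, P3 3, P4 1.
Every allocation lies between the lower and upper quota.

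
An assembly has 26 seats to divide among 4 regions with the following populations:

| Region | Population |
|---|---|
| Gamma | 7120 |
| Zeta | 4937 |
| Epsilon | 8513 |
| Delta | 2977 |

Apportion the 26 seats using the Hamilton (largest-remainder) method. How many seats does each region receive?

Standard divisor: 23547 ÷ 26 ≈ 905.654.
Standard quotas: Gamma 7.8617, Zeta 5.4513, Epsilon 9.3998, Delta 3.2871.
Lower quotas: Gamma 7, Zeta 5, Epsilon 9, Delta 3 (sum 24, leaving 2 seats).
Remainders in descending order: Gamma 0.8617, Zeta 0.4513, Epsilon 0.3998, Delta 0.2871.
The surplus seats go to Gamma, Zeta.

Gamma=8; Zeta=6; Epsilon=9; Delta=3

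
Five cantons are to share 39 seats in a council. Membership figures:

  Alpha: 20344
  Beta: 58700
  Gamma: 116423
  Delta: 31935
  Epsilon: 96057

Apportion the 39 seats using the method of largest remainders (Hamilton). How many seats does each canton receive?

Alpha 2, Beta 7, Gamma 14, Delta 4, Epsilon 12

Total 323459; standard divisor 323459/39 ≈ 8293.821.
Standard quotas: Alpha 2.4529, Beta 7.0776, Gamma 14.0373, Delta 3.8505, Epsilon 11.5818.
Lower quotas: Alpha 2, Beta 7, Gamma 14, Delta 3, Epsilon 11 (sum 37, leaving 2 seats).
Remainders in descending order: Delta 0.8505, Epsilon 0.5818, Alpha 0.4529, Beta 0.0776, Gamma 0.0373.
Largest remainders: Delta, Epsilon receive the extra seats.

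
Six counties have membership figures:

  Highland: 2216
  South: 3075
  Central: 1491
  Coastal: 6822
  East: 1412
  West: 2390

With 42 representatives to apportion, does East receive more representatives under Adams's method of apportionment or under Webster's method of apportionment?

Adams

Adams: Highland 5, South 7, Central 4, Coastal 16, East 4, West 6.
Webster: Highland 5, South 7, Central 4, Coastal 17, East 3, West 6.
East gets 4 under Adams and 3 under Webster.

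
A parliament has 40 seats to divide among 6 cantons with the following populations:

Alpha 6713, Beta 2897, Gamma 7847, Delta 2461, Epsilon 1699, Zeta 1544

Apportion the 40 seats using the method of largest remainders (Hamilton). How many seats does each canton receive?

The standard divisor is 23161/40 ≈ 579.025.
Standard quotas: Alpha 11.5936, Beta 5.0032, Gamma 13.5521, Delta 4.2502, Epsilon 2.9342, Zeta 2.6666.
Lower quotas: Alpha 11, Beta 5, Gamma 13, Delta 4, Epsilon 2, Zeta 2 (sum 37, leaving 3 seats).
Remainders in descending order: Epsilon 0.9342, Zeta 0.6666, Alpha 0.5936, Gamma 0.5521, Delta 0.2502, Beta 0.0032.
The surplus seats go to Epsilon, Zeta, Alpha.

Alpha: 12, Beta: 5, Gamma: 13, Delta: 4, Epsilon: 3, Zeta: 3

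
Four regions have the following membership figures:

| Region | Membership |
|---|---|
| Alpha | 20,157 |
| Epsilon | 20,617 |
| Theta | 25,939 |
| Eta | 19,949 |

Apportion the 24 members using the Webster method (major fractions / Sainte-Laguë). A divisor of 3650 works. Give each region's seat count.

With modified divisor 3650: modified quotas Alpha 5.522, Epsilon 5.648, Theta 7.107, Eta 5.465.
Rounding to the nearest integer: Alpha 6, Epsilon 6, Theta 7, Eta 5 (total 24).

Alpha: 6, Epsilon: 6, Theta: 7, Eta: 5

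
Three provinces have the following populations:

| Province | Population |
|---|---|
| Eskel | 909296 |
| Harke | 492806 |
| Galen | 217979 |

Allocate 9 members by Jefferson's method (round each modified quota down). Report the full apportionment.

Eskel=5, Harke=3, Galen=1

Standard divisor 1620081/9 ≈ 180009; standard quotas: Eskel 5.051, Harke 2.738, Galen 1.211.
Rounding down gives 5, 2, 1 = 8 seats, so the divisor must be adjusted.
With modified divisor 157900: modified quotas Eskel 5.759, Harke 3.121, Galen 1.380.
Rounding down: Eskel 5, Harke 3, Galen 1 (total 9).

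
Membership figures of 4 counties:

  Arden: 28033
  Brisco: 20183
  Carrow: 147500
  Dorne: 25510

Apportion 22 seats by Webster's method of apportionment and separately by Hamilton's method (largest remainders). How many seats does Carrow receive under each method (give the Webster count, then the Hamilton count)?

14 and 15

Webster: Arden 3, Brisco 2, Carrow 14, Dorne 3.
Hamilton: Arden 3, Brisco 2, Carrow 15, Dorne 2.
Carrow gets 14 under Webster and 15 under Hamilton.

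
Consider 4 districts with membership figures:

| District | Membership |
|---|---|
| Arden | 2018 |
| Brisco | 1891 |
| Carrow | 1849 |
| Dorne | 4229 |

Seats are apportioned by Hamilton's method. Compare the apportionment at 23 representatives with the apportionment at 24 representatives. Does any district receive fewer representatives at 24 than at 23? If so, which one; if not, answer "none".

none

At 23 seats: Arden 5, Brisco 4, Carrow 4, Dorne 10.
At 24 seats: Arden 5, Brisco 5, Carrow 4, Dorne 10.
No district's allocation decreased.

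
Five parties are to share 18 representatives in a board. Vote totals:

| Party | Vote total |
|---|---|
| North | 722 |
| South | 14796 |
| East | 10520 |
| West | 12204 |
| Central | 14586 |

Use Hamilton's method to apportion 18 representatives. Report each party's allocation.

North: 0; South: 5; East: 4; West: 4; Central: 5

Total 52828; standard divisor 52828/18 ≈ 2934.889.
Standard quotas: North 0.2460, South 5.0414, East 3.5845, West 4.1582, Central 4.9699.
Lower quotas: North 0, South 5, East 3, West 4, Central 4 (sum 16, leaving 2 seats).
Remainders in descending order: Central 0.9699, East 0.5845, North 0.2460, West 0.1582, South 0.0414.
The surplus seats go to Central, East.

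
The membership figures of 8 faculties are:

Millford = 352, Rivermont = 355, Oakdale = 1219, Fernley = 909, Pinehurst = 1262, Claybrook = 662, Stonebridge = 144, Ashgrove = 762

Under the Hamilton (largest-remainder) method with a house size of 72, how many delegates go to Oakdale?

15

Standard divisor: 5665 ÷ 72 ≈ 78.681.
Standard quotas: Millford 4.474, Rivermont 4.512, Oakdale 15.493, Fernley 11.553, Pinehurst 16.040, Claybrook 8.414, Stonebridge 1.830, Ashgrove 9.685.
Lower quotas: Millford 4, Rivermont 4, Oakdale 15, Fernley 11, Pinehurst 16, Claybrook 8, Stonebridge 1, Ashgrove 9 (sum 68, leaving 4 seats).
Remainders in descending order: Stonebridge 0.830, Ashgrove 0.685, Fernley 0.553, Rivermont 0.512, Oakdale 0.493, Millford 0.474, Claybrook 0.414, Pinehurst 0.040.
Largest remainders: Stonebridge, Ashgrove, Fernley, Rivermont receive the extra seats.
Oakdale receives 15.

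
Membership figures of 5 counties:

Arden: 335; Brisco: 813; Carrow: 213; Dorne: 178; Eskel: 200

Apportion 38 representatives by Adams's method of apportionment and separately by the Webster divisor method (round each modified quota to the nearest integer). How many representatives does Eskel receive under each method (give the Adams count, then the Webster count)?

Adams: Arden 7, Brisco 17, Carrow 5, Dorne 4, Eskel 5.
Webster: Arden 7, Brisco 18, Carrow 5, Dorne 4, Eskel 4.
Eskel gets 5 under Adams and 4 under Webster.

5 and 4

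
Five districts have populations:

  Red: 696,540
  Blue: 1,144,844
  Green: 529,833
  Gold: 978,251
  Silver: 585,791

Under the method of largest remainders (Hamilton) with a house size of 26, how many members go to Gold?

Total 3935259; standard divisor 3935259/26 ≈ 151356.115.
Standard quotas: Red 4.6020, Blue 7.5639, Green 3.5006, Gold 6.4632, Silver 3.8703.
Lower quotas: Red 4, Blue 7, Green 3, Gold 6, Silver 3 (sum 23, leaving 3 seats).
Remainders in descending order: Silver 0.8703, Red 0.6020, Blue 0.5639, Green 0.5006, Gold 0.4632.
Largest remainders: Silver, Red, Blue receive the extra seats.
Gold receives 6.

6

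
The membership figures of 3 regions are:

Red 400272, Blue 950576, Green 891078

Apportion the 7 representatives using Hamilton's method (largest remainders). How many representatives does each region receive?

The standard divisor is 2241926/7 ≈ 320275.143.
Standard quotas: Red 1.2498, Blue 2.9680, Green 2.7822.
Lower quotas: Red 1, Blue 2, Green 2 (sum 5, leaving 2 seats).
Remainders in descending order: Blue 0.9680, Green 0.7822, Red 0.2498.
The surplus seats go to Blue, Green.

Red 1, Blue 3, Green 3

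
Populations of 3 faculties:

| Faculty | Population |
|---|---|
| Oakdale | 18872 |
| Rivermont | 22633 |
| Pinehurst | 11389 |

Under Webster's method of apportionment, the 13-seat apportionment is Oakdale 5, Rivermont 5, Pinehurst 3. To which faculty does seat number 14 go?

Rivermont

Priority for the next seat is population ÷ (current seats + 0.5).
Priorities: Oakdale 3431.273, Rivermont 4115.091, Pinehurst 3254.000.
Highest priority: Rivermont.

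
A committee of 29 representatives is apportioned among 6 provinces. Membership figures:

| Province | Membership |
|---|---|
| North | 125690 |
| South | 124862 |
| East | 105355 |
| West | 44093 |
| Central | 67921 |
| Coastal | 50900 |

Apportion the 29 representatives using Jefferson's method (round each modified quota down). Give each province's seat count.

Standard divisor 518821/29 ≈ 17890.379; standard quotas: North 7.026, South 6.979, East 5.889, West 2.465, Central 3.797, Coastal 2.845.
Rounding down gives 7, 6, 5, 2, 3, 2 = 25 seats, so the divisor must be adjusted.
With modified divisor 16300: modified quotas North 7.711, South 7.660, East 6.463, West 2.705, Central 4.167, Coastal 3.123.
Rounding down: North 7, South 7, East 6, West 2, Central 4, Coastal 3 (total 29).

North=7; South=7; East=6; West=2; Central=4; Coastal=3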